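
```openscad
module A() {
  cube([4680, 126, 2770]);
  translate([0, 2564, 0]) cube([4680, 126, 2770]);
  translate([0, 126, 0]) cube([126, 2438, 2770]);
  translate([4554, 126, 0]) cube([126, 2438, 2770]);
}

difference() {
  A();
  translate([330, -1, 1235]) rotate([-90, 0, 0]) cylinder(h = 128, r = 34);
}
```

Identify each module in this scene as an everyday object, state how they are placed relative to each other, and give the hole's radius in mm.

The subtracted cylinder has r = 34 mm.

A is a house frame. The house frame has a circular hole through its front wall. The hole's radius is 34 mm.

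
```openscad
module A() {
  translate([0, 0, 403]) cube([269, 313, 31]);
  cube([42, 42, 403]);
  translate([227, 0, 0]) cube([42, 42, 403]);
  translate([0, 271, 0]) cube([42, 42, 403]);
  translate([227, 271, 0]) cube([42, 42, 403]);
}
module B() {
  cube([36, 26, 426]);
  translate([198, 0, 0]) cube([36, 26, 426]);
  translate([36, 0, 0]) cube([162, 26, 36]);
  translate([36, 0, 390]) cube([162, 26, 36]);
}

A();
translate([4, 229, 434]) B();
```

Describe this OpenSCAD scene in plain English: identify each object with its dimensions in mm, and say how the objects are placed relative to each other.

A is a four-legged stool. The seat is 269×313 mm, 31 mm thick, top at z = 434 mm. It stands on four square legs, each 42×42 mm in cross-section, from z = 0 to the seat underside, each flush with a corner of the seat.

B is a rectangular picture frame lying in the x–z plane (depth along y). The opening is 162 mm wide (x) by 354 mm tall (z), surrounded by a border 36 mm wide on all four sides. The frame is 26 mm deep and is made of two full-height vertical stiles with two horizontal rails fitted between them.

The picture frame is on top of the stool.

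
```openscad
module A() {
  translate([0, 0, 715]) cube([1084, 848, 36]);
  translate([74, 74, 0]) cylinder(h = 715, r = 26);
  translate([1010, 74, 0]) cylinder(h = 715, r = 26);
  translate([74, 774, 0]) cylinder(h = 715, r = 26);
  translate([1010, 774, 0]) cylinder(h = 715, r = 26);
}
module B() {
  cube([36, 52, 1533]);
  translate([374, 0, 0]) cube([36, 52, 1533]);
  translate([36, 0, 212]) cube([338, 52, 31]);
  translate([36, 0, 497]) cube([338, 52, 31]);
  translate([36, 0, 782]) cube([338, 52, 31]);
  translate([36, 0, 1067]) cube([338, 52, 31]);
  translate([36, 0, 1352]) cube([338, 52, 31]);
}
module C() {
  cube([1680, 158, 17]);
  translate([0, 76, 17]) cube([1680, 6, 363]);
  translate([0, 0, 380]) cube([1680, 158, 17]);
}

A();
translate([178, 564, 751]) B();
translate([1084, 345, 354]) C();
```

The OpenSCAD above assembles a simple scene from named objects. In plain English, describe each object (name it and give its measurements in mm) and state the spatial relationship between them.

A is a table: top 1084 mm (x) × 848 mm (y), 36 mm thick, upper face at z = 751 mm, on four round legs of 52 mm diameter, each leg's bounding box inset 48 mm from the nearest pair of top edges, running from z = 0 to the bottom of the top.

B is a straight ladder. Two 36×52 mm vertical rails, 1533 mm tall, stand 410 mm apart (outside-to-outside) with their front faces coplanar on the −y side. 5 rungs, each 52 mm deep and 31 mm tall, span between the inner faces of the rails, front faces flush with the rails. The lowest rung's underside is at z = 212 mm and rungs are spaced 285 mm apart (underside to underside).

C is an I-beam lying along x, 1680 mm long. Overall section height 397 mm. Two flanges 158 mm wide (y) and 17 mm thick, one on the floor and one at the top; a web 6 mm thick runs between them, centred on the flange width.

The ladder is on top of the table. The I-beam is beside the table with their tops flush at z = 751.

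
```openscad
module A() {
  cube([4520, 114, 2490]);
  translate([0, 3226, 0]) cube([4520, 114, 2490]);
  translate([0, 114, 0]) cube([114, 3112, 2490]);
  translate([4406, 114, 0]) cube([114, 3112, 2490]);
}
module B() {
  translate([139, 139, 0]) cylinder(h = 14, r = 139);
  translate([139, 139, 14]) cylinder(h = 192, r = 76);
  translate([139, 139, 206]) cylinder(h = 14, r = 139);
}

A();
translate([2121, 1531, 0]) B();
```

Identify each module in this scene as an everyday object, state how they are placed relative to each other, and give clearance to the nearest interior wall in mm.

A is a house frame. B is a spool. The spool sits inside the house frame, centred. The clearance to the nearest interior wall is 1417 mm.

Clearances: x = 2007, y = 1417; minimum 1417 mm.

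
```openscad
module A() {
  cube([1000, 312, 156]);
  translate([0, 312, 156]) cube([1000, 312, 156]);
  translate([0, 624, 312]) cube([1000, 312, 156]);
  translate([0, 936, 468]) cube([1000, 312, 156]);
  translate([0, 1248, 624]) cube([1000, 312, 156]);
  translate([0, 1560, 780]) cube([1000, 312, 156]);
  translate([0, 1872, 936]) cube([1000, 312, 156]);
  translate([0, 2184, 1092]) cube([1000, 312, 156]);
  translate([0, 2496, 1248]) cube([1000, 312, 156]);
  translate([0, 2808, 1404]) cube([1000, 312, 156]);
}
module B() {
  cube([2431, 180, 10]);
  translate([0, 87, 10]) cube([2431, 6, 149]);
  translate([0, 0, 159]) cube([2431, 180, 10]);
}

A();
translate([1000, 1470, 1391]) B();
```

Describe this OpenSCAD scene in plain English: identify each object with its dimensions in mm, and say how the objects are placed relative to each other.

A is a straight staircase of 10 solid steps. Each step is 1000 mm wide (x), 312 mm deep (y, the going) and 156 mm tall (the rise). The first step rests on the floor; each subsequent step sits one going further in +y and one rise higher in +z, directly behind and above the previous step with no overlap.

B is an I-beam lying along x, 2431 mm long. Overall section height 169 mm. Two flanges 180 mm wide (y) and 10 mm thick, one on the floor and one at the top; a web 6 mm thick runs between them, centred on the flange width.

The I-beam is beside the staircase with their tops flush at z = 1560.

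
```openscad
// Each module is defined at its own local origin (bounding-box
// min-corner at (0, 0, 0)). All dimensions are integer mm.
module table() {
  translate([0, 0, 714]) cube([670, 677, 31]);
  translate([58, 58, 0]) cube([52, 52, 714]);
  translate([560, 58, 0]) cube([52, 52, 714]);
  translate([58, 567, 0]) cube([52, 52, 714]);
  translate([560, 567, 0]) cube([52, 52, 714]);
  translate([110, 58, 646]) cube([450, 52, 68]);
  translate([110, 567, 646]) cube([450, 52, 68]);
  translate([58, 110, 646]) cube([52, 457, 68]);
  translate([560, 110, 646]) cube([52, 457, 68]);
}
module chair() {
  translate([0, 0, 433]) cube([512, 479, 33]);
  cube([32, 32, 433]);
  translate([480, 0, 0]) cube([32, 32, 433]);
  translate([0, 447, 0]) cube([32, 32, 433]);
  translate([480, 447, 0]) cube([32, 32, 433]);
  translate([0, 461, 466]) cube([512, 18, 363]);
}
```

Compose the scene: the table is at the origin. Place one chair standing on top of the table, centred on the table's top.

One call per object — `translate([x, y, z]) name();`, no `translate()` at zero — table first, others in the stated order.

table();
translate([79, 99, 745]) chair();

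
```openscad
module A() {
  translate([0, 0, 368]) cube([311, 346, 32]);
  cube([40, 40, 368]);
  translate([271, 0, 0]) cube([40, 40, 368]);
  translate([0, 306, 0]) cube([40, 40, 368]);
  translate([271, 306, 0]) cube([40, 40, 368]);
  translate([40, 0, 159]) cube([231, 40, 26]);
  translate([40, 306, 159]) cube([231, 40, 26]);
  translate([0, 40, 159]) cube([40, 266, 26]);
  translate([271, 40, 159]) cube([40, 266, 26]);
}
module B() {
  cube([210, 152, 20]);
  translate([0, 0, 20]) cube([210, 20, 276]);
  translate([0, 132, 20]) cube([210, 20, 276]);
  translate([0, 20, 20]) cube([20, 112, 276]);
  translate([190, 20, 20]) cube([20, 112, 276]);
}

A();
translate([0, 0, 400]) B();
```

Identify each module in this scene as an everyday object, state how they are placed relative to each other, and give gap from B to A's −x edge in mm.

A is a stool. B is an open box. The open box is on top of the stool. The gap from the open box to the stool's −x edge is 0 mm.

The open box's min-x is at 0; the stool's min-x is 0; gap = 0 mm.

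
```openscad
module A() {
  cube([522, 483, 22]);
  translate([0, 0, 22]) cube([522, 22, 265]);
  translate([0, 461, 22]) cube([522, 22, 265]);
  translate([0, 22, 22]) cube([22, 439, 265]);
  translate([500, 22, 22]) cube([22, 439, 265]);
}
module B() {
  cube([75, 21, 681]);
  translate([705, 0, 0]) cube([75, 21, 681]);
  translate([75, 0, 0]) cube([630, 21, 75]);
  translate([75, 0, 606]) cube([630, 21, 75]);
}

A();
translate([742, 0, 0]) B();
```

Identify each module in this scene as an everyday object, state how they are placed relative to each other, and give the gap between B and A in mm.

The picture frame's nearest face is 220 mm from the open box's +x face.

A is an open box. B is a picture frame. The picture frame is on the floor beside the open box on its +x side. The gap between the picture frame and the open box is 220 mm.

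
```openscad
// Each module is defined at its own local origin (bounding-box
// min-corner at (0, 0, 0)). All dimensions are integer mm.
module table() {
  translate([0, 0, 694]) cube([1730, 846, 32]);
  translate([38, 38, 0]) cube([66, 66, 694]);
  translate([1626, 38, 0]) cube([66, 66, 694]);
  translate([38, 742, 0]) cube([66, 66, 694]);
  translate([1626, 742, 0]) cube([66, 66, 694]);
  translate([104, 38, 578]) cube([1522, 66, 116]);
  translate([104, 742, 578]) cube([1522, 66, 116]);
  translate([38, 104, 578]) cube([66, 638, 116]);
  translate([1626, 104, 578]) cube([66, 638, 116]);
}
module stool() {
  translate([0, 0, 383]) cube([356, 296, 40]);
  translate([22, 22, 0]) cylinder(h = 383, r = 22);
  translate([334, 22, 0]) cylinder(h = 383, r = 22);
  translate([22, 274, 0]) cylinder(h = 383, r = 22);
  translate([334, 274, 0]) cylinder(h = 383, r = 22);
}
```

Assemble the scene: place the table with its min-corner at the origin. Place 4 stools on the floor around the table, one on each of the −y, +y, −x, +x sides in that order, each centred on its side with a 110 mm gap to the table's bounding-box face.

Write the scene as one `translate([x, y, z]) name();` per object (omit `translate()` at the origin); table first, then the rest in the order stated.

table();
translate([687, -406, 0]) stool();
translate([687, 956, 0]) stool();
translate([-466, 275, 0]) stool();
translate([1840, 275, 0]) stool();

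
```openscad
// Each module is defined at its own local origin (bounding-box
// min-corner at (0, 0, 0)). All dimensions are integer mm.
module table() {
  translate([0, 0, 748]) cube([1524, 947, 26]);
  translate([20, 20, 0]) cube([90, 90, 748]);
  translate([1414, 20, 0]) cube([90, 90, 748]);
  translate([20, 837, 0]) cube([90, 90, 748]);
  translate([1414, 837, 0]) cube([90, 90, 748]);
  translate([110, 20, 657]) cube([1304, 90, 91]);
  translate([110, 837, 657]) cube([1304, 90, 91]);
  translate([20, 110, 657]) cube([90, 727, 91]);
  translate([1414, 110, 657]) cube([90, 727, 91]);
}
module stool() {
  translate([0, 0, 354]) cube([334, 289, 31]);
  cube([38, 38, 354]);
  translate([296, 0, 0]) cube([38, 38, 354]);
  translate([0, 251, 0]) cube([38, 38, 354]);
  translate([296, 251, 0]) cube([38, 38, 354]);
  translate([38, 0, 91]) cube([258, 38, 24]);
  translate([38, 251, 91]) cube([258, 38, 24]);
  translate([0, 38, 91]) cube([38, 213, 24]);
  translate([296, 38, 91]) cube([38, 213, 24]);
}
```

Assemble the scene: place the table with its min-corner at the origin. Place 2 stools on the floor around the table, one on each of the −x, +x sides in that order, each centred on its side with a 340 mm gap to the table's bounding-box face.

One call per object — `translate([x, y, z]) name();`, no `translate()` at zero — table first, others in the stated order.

table();
translate([-674, 329, 0]) stool();
translate([1864, 329, 0]) stool();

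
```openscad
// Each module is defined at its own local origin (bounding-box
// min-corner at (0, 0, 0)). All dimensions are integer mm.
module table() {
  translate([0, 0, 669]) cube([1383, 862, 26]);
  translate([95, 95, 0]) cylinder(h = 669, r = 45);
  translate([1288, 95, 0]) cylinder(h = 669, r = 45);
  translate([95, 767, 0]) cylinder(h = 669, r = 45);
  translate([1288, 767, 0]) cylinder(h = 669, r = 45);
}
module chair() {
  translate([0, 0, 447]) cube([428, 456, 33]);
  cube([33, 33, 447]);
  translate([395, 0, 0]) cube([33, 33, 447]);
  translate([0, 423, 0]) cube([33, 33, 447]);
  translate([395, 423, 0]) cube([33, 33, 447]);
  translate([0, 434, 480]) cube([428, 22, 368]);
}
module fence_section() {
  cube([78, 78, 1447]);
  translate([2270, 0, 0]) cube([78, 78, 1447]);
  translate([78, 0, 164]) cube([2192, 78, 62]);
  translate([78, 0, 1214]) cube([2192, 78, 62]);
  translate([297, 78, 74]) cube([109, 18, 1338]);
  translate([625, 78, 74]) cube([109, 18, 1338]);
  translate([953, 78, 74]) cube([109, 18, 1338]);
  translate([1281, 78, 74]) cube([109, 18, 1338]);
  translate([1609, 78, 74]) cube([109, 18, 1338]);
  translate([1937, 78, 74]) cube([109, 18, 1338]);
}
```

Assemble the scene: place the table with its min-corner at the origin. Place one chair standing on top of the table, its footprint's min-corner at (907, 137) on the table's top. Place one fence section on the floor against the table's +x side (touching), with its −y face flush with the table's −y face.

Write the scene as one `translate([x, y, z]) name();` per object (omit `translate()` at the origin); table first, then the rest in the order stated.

table();
translate([907, 137, 695]) chair();
translate([1383, 0, 0]) fence_section();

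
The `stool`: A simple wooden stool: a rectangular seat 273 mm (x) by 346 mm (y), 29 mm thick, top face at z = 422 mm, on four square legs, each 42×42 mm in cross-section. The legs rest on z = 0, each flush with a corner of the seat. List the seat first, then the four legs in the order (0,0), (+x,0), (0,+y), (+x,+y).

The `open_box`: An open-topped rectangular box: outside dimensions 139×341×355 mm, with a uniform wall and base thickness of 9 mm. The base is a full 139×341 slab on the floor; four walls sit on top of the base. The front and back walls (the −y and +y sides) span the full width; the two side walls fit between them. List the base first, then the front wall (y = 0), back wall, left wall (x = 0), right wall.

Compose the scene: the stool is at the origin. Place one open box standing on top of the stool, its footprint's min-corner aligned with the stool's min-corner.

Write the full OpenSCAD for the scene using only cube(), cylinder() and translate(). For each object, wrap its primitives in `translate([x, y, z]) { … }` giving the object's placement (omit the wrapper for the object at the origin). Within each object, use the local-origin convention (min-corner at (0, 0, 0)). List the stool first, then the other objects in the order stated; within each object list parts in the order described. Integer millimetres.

translate([0, 0, 393]) cube([273, 346, 29]);
cube([42, 42, 393]);
translate([231, 0, 0]) cube([42, 42, 393]);
translate([0, 304, 0]) cube([42, 42, 393]);
translate([231, 304, 0]) cube([42, 42, 393]);
translate([0, 0, 422]) {
  cube([139, 341, 9]);
  translate([0, 0, 9]) cube([139, 9, 346]);
  translate([0, 332, 9]) cube([139, 9, 346]);
  translate([0, 9, 9]) cube([9, 323, 346]);
  translate([130, 9, 9]) cube([9, 323, 346]);
}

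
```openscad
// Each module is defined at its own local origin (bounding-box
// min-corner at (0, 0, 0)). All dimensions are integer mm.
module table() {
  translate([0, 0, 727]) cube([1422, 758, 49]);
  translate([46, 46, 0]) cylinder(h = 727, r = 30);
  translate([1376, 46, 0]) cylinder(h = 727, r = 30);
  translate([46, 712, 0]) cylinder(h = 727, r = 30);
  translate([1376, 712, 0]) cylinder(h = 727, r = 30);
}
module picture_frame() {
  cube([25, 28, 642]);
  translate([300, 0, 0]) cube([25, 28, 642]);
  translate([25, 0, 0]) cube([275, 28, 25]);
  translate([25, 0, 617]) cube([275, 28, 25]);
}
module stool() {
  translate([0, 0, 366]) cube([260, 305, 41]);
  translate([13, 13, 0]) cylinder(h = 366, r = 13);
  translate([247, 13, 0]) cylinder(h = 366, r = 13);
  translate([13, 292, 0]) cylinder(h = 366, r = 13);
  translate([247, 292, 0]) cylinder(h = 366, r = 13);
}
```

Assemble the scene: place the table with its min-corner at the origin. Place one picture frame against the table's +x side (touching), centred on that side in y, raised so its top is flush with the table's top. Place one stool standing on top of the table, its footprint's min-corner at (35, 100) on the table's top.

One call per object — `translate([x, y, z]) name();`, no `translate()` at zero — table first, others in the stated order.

table();
translate([1422, 365, 134]) picture_frame();
translate([35, 100, 776]) stool();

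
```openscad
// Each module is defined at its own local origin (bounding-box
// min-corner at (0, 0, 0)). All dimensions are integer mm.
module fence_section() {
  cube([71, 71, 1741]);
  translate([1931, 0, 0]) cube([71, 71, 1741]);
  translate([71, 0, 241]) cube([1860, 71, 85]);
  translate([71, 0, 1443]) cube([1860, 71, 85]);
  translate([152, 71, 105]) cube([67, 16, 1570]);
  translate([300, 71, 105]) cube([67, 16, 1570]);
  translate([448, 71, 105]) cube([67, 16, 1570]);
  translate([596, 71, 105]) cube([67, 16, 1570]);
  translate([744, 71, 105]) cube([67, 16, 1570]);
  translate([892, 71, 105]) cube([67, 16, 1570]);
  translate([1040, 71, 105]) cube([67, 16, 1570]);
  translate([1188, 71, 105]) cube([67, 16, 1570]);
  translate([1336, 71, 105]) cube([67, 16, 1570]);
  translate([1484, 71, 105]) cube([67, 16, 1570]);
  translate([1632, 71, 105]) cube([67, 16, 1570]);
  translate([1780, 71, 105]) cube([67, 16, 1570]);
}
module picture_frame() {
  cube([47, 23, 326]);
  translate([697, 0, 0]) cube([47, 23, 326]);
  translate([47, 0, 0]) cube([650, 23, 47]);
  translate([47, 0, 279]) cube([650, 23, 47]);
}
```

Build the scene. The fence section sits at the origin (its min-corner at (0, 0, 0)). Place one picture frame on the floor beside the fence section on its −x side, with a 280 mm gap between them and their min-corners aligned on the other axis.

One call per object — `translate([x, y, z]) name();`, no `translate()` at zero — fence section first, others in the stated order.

fence_section();
translate([-1024, 0, 0]) picture_frame();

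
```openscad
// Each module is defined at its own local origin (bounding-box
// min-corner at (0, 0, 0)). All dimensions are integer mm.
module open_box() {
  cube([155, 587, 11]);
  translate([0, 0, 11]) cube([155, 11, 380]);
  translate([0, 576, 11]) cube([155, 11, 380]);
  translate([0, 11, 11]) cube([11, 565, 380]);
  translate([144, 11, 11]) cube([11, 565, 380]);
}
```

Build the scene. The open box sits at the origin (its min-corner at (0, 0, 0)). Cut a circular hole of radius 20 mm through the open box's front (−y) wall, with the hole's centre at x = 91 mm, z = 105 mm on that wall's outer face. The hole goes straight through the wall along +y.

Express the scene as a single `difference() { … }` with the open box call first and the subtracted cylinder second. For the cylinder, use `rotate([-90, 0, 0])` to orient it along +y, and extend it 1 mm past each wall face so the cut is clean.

difference() {
  open_box();
  translate([91, -1, 105]) rotate([-90, 0, 0]) cylinder(h = 13, r = 20);
}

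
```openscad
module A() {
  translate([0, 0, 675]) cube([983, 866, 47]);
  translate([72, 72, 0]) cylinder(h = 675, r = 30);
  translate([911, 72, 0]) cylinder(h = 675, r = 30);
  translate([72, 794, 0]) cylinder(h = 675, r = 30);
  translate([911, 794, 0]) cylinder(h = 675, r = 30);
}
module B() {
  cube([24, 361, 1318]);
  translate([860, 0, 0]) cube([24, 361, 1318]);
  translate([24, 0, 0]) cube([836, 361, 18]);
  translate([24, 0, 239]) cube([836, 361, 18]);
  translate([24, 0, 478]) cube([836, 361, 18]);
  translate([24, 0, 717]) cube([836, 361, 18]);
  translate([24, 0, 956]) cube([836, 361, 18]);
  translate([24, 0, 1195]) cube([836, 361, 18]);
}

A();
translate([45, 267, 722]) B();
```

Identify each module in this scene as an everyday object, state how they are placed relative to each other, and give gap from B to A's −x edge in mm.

The bookshelf's min-x is at 45; the table's min-x is 0; gap = 45 mm.

A is a table. B is a bookshelf. The bookshelf is on top of the table. The gap from the bookshelf to the table's −x edge is 45 mm.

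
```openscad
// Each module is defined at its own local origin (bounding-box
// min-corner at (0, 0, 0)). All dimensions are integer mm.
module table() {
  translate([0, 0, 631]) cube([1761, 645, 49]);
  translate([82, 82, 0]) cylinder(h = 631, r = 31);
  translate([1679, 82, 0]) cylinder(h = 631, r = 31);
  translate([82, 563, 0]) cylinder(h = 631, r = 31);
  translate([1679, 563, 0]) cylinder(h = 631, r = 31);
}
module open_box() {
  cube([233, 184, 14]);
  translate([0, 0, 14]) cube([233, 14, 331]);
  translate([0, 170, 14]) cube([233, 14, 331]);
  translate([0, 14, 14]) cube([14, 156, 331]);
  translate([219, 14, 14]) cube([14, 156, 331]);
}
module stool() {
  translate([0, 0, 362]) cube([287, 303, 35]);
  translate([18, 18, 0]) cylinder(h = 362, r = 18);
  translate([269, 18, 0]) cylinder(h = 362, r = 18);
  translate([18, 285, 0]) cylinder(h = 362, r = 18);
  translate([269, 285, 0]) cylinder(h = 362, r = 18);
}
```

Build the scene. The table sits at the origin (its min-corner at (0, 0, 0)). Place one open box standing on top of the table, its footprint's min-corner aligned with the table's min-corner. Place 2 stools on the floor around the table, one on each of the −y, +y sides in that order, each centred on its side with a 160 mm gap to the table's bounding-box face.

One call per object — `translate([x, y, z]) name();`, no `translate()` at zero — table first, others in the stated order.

table();
translate([0, 0, 680]) open_box();
translate([737, -463, 0]) stool();
translate([737, 805, 0]) stool();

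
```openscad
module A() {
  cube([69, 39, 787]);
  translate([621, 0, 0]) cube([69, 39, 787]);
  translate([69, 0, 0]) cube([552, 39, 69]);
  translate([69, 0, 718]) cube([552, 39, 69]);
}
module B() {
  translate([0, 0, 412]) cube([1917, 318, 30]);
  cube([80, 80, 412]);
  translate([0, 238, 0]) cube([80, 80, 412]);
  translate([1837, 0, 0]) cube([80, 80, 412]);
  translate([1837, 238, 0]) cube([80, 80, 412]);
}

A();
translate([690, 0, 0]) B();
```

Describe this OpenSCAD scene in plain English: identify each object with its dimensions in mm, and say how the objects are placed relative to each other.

A is a picture frame with a 552×649 mm rectangular opening (x by z) and a uniform 69 mm border on every side. Frame depth is 39 mm along y. It is built from two vertical stiles running the full outside height and two horizontal rails spanning the gap between the stiles.

B is a long wooden bench with a 1917 mm (x) × 318 mm (y) seat, 30 mm thick, its top surface 442 mm above the floor. Four 80 mm square legs at the seat corners, flush with the edges, run from z = 0 to the seat underside.

The bench is against the picture frame's +x side, with their −y faces flush.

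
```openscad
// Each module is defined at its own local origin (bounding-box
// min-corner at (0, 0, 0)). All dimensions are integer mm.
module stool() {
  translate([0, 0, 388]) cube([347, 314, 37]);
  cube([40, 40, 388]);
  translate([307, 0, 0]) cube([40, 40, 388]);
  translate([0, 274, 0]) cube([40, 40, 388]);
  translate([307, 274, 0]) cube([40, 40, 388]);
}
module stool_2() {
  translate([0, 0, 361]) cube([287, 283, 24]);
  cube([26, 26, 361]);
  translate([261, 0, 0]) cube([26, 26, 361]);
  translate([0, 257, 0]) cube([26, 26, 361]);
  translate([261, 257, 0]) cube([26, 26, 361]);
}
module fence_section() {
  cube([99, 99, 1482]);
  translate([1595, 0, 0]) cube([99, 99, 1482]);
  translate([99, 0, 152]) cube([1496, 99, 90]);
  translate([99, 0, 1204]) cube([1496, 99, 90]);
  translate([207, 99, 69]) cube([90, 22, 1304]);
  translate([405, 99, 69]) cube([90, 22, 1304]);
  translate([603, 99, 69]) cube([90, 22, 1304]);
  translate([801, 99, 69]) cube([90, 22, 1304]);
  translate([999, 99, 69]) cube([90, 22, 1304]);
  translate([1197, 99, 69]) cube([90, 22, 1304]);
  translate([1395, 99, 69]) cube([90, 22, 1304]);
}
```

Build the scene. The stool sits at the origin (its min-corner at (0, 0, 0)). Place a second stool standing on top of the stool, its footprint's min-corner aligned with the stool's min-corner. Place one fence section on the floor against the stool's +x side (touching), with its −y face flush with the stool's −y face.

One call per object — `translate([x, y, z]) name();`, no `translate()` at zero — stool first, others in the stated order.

stool();
translate([0, 0, 425]) stool_2();
translate([347, 0, 0]) fence_section();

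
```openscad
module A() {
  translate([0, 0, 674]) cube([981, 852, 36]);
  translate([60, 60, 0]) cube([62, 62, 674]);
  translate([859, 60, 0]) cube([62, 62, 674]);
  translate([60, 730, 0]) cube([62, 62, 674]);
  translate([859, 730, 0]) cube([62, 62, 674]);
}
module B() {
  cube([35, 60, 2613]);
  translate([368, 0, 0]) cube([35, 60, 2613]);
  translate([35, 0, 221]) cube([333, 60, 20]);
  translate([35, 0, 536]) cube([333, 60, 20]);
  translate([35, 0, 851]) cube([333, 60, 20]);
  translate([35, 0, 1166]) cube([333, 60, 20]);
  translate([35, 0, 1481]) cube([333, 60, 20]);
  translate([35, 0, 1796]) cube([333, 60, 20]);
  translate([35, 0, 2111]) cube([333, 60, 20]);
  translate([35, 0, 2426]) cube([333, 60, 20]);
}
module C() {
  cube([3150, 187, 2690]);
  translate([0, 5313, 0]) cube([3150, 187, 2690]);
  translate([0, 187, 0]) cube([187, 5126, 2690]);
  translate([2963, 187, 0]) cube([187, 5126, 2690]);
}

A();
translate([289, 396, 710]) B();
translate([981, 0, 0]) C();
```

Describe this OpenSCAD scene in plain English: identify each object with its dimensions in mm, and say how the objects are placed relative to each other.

A is a rectangular dining table. The top is 981×852×36 mm with its upper surface at z = 710 mm. It stands on four 62×62 mm square legs, each inset 60 mm from the nearest pair of top edges, running from the floor to the underside of the top.

B is a straight ladder. Two 35×60 mm vertical rails, 2613 mm tall, stand 403 mm apart (outside-to-outside) with their front faces coplanar on the −y side. 8 rungs, each 60 mm deep and 20 mm tall, span between the inner faces of the rails, front faces flush with the rails. The lowest rung's underside is at z = 221 mm and rungs are spaced 315 mm apart (underside to underside).

C is the wall frame of a small rectangular building: four walls, each 2690 mm tall and 187 mm thick, enclosing a footprint 3150 mm (x) by 5500 mm (y) outside-to-outside, with no floor or roof. The front and back walls (the −y and +y sides) span the full width; the two side walls fit between them.

The ladder is on top of the table, centred. The house frame is against the table's +x side, with their −y faces flush.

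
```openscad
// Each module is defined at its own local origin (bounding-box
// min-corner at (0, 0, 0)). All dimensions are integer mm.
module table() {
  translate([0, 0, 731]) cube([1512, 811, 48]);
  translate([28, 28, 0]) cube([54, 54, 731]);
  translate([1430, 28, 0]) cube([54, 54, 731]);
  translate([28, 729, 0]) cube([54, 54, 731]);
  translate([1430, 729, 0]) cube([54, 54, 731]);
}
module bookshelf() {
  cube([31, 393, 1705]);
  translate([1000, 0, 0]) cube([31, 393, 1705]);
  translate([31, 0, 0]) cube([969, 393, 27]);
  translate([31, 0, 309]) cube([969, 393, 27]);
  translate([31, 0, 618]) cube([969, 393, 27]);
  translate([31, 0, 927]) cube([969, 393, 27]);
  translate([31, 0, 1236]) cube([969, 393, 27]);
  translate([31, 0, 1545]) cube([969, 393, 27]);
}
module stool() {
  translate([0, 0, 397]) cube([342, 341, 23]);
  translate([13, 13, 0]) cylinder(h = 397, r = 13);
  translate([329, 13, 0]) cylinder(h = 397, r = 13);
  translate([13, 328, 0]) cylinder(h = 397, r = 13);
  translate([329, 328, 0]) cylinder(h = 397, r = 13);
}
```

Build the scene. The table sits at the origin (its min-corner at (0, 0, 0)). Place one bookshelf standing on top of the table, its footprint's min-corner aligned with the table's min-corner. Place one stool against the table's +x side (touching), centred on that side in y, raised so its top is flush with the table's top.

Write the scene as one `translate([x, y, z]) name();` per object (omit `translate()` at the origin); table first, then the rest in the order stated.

table();
translate([0, 0, 779]) bookshelf();
translate([1512, 235, 359]) stool();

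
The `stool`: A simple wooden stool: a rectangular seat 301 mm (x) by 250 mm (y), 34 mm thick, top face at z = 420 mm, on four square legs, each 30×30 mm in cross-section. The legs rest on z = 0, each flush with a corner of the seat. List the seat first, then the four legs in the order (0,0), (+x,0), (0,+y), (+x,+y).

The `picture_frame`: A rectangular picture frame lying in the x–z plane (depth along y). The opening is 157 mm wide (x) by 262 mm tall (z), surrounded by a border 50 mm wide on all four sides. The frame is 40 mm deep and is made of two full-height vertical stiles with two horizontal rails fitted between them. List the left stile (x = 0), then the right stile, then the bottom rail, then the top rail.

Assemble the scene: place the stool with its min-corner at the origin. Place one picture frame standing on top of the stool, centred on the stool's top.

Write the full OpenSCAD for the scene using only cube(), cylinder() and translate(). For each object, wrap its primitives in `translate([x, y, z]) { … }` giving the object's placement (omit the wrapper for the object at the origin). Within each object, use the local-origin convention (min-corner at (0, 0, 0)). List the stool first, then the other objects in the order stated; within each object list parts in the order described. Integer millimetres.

translate([0, 0, 386]) cube([301, 250, 34]);
cube([30, 30, 386]);
translate([271, 0, 0]) cube([30, 30, 386]);
translate([0, 220, 0]) cube([30, 30, 386]);
translate([271, 220, 0]) cube([30, 30, 386]);
translate([22, 105, 420]) {
  cube([50, 40, 362]);
  translate([207, 0, 0]) cube([50, 40, 362]);
  translate([50, 0, 0]) cube([157, 40, 50]);
  translate([50, 0, 312]) cube([157, 40, 50]);
}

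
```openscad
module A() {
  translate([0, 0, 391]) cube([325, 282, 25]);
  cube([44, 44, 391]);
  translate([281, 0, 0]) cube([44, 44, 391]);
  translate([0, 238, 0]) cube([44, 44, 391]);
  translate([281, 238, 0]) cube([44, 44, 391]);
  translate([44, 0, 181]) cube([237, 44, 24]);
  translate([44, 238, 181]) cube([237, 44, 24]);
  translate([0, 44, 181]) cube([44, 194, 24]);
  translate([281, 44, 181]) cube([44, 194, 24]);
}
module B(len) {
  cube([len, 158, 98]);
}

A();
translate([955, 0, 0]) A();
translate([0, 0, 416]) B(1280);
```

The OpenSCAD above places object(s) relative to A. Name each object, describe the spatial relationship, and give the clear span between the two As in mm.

Second stool starts at x = 955; first ends at x = 325; clear span = 955 − 325 = 630 mm.

A is a stool. B is a beam. A beam spans the tops of two stools. The clear span between the two stools is 630 mm.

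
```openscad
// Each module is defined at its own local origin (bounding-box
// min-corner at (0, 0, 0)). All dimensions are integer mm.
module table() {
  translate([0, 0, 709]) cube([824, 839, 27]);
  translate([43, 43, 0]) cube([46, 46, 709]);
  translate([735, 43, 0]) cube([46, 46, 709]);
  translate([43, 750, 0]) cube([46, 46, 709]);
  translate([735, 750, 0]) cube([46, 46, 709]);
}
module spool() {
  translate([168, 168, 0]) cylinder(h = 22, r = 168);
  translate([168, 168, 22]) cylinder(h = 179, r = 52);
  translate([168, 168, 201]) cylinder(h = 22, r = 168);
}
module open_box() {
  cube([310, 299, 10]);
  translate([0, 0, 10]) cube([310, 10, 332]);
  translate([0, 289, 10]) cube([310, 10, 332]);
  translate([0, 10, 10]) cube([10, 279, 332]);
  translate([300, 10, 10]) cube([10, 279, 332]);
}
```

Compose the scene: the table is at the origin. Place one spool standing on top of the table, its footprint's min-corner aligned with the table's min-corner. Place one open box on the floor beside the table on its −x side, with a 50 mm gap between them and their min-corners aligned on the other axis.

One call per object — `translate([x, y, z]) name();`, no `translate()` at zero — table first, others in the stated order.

table();
translate([0, 0, 736]) spool();
translate([-360, 0, 0]) open_box();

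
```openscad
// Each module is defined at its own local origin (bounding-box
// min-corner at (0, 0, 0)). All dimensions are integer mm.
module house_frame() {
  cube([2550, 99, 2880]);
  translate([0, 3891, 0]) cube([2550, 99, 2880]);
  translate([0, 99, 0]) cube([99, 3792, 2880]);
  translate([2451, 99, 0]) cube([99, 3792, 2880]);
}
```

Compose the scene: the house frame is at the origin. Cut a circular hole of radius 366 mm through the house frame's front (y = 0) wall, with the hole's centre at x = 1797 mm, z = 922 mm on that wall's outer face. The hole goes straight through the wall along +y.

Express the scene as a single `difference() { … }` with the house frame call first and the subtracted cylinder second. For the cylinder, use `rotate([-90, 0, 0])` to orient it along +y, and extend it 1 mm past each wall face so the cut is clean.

difference() {
  house_frame();
  translate([1797, -1, 922]) rotate([-90, 0, 0]) cylinder(h = 101, r = 366);
}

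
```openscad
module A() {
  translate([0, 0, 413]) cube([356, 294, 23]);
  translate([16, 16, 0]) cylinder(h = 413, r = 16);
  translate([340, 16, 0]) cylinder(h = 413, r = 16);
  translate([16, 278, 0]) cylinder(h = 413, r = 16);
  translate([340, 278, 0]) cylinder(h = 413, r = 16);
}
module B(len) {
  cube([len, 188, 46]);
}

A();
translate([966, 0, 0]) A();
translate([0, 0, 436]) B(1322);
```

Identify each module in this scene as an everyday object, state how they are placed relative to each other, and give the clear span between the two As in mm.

A is a stool. B is a beam. A beam spans the tops of two stools. The clear span between the two stools is 610 mm.

Second stool starts at x = 966; first ends at x = 356; clear span = 966 − 356 = 610 mm.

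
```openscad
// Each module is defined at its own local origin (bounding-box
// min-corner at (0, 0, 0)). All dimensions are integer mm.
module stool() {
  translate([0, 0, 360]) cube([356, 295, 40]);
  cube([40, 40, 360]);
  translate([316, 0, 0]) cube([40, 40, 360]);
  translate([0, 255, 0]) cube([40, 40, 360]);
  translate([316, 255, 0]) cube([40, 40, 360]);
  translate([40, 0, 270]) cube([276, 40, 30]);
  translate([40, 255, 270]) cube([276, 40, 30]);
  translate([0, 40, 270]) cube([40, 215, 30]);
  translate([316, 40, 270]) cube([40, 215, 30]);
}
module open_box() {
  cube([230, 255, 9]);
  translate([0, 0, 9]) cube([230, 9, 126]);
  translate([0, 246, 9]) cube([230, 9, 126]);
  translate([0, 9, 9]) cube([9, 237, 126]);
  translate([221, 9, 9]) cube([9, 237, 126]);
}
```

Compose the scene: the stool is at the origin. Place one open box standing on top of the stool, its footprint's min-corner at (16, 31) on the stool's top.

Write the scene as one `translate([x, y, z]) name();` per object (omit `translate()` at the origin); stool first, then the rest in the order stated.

stool();
translate([16, 31, 400]) open_box();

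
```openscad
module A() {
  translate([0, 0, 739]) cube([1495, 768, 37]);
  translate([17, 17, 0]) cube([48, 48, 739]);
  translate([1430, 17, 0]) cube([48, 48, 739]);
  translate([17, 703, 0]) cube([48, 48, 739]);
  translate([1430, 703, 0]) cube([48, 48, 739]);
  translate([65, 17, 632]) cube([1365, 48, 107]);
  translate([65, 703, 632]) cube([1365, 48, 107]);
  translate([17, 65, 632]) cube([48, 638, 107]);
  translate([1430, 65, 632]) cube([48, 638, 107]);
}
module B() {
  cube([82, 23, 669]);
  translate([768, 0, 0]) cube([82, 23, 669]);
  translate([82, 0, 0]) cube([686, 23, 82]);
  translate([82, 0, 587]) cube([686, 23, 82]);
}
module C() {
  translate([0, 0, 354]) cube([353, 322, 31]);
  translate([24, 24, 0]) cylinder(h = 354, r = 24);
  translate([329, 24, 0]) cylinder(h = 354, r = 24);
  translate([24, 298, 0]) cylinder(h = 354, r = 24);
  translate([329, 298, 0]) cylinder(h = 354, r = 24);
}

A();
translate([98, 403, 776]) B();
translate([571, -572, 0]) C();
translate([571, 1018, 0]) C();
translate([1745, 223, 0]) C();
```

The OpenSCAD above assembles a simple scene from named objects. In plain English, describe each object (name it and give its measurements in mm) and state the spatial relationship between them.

A is a table with a 1495×768 mm rectangular top, 37 mm thick, top surface at z = 776 mm, supported by four 48×48 mm square legs, each inset 17 mm from the nearest pair of top edges, running from the floor. Four apron rails, 48 mm thick and 107 mm tall, run between adjacent legs with their top edges flush with the underside of the top and their outer faces flush with the legs' outer faces.

B is a rectangular picture frame lying in the x–z plane (depth along y). The opening is 686 mm wide (x) by 505 mm tall (z), surrounded by a border 82 mm wide on all four sides. The frame is 23 mm deep and is made of two full-height vertical stiles with two horizontal rails fitted between them.

C is a four-legged stool. The seat is 353×322 mm, 31 mm thick, top at z = 385 mm. It stands on four round legs, each 48 mm in diameter, from z = 0 to the seat underside, each leg's axis is inset half a diameter from the nearest pair of seat edges (so the leg's bounding box is flush with the corner).

The picture frame is on top of the table. Three stools sit around the table at the −y, +y, +x sides.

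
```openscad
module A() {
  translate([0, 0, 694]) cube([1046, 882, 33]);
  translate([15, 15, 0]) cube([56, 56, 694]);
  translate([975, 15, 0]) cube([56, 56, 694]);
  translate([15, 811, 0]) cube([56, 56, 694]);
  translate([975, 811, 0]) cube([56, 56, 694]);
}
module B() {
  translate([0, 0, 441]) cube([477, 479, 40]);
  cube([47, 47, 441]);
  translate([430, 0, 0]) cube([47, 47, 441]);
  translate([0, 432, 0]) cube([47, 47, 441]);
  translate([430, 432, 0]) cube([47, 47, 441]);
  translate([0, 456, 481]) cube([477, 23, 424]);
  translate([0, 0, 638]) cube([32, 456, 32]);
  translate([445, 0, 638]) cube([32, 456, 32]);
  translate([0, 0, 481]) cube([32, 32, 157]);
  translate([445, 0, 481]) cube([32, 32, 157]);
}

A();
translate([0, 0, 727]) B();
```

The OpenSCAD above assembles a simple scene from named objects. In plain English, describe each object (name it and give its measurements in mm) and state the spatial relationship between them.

A is a table with a 1046×882 mm rectangular top, 33 mm thick, top surface at z = 727 mm, supported by four 56×56 mm square legs, each inset 15 mm from the nearest pair of top edges, running from the floor.

B is a chair. The seat is a 477×479×40 mm slab with its top at z = 481 mm, on four 47×47 mm corner legs (flush with the seat edges, standing on z = 0). A flat backrest 23 mm thick, 424 mm tall, spans the full seat width and rises from the seat top along its +y edge, rear face flush with the rear of the seat. Two armrests of 32×32 mm section run along each side from the seat's front edge to the front of the backrest, top faces 189 mm above the seat top and outer faces flush with the seat's x-edges; a 32×32 mm post under the front of each armrest stands on the seat at the front corner.

The chair is on top of the table.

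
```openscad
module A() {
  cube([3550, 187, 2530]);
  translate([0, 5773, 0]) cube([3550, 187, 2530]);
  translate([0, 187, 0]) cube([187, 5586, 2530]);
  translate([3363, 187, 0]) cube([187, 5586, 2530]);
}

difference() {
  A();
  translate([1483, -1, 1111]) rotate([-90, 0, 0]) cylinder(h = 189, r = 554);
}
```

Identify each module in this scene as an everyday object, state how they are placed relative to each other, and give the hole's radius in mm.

A is a house frame. The house frame has a circular hole through its front wall. The hole's radius is 554 mm.

The subtracted cylinder has r = 554 mm.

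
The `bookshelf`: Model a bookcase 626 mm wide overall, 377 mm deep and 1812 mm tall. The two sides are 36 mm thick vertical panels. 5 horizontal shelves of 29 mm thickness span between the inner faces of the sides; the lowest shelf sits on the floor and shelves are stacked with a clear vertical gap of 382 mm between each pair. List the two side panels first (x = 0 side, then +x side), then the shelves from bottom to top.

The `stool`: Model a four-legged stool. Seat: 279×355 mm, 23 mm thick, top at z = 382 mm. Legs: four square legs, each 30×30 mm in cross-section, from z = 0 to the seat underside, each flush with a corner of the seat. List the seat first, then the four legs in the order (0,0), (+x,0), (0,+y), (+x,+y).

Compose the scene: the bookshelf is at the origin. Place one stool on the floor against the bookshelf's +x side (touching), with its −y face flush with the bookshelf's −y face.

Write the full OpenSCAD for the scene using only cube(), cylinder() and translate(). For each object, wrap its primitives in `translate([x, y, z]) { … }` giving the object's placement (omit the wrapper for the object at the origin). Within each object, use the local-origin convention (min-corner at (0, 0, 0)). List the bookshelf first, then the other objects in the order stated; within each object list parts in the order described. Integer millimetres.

cube([36, 377, 1812]);
translate([590, 0, 0]) cube([36, 377, 1812]);
translate([36, 0, 0]) cube([554, 377, 29]);
translate([36, 0, 411]) cube([554, 377, 29]);
translate([36, 0, 822]) cube([554, 377, 29]);
translate([36, 0, 1233]) cube([554, 377, 29]);
translate([36, 0, 1644]) cube([554, 377, 29]);
translate([626, 0, 0]) {
  translate([0, 0, 359]) cube([279, 355, 23]);
  cube([30, 30, 359]);
  translate([249, 0, 0]) cube([30, 30, 359]);
  translate([0, 325, 0]) cube([30, 30, 359]);
  translate([249, 325, 0]) cube([30, 30, 359]);
}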